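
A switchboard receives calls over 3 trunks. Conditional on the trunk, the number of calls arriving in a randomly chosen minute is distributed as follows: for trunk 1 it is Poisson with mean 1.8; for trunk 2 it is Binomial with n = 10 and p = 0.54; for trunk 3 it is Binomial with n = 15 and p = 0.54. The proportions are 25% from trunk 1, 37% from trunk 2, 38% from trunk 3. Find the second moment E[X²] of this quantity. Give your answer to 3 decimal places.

39.316

For each component E[X²] = Var + (mean)², giving 1: 5.04; 2: 31.644; 3: 69.336.
Overall E[X²] = 0.25·5.04 + 0.37·31.644 + 0.38·69.336 = 39.316.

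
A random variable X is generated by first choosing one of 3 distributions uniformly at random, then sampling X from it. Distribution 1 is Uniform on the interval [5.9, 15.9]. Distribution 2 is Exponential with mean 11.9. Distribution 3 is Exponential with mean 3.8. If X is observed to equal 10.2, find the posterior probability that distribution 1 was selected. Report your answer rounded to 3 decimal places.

Likelihoods f(10.2 | ·): 1: 0.1; 2: 0.0356616; 3: 0.0179671.
Posterior ∝ prior × likelihood. Numerator for 1: 0.333333·0.1 = 0.0333333.
Normalizing constant: 0.333333·0.1 + 0.333333·0.0356616 + 0.333333·0.0179671 = 0.0512096.
P(1 | observation) = 0.0333333 / 0.0512096 = 0.65092.

0.651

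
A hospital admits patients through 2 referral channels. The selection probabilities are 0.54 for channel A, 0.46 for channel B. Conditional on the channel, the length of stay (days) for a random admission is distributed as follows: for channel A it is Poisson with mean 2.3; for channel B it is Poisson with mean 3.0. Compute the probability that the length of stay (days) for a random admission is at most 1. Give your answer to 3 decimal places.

0.270

Conditional on each channel, P(X ≤ 1): A: 0.330854; B: 0.199148.
By total probability, P(X ≤ 1) = 0.54·0.330854 + 0.46·0.199148 = 0.270269.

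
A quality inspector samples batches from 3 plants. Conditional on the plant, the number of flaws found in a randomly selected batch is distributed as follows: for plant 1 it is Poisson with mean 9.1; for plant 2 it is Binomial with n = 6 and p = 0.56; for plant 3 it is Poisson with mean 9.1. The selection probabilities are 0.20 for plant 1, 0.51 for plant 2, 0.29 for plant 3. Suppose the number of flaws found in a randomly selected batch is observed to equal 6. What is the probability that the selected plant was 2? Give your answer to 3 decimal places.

Likelihoods P(X=6 | ·): 1: 0.0880716; 2: 0.030841; 3: 0.0880716.
Posterior ∝ prior × likelihood. Numerator for 2: 0.51·0.030841 = 0.0157289.
Normalizing constant: 0.2·0.0880716 + 0.51·0.030841 + 0.29·0.0880716 = 0.058884.
P(2 | observation) = 0.0157289 / 0.058884 = 0.267117.

0.267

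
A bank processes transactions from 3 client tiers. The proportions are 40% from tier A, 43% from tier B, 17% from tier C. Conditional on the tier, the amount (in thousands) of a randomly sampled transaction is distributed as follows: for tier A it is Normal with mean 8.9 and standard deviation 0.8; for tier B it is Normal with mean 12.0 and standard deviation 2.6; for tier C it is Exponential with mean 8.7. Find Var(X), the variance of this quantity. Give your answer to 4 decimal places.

Per component, A: μ=8.9, E[X²]=79.85; B: μ=12, E[X²]=150.76; C: μ=8.7, E[X²]=151.38.
E[X] = 0.4·8.9 + 0.43·12 + 0.17·8.7 = 10.199.
E[X²] = 0.4·79.85 + 0.43·150.76 + 0.17·151.38 = 122.501.
Var(X) = E[X²] − (E[X])² = 122.501 − 104.02 = 18.4818.

18.4818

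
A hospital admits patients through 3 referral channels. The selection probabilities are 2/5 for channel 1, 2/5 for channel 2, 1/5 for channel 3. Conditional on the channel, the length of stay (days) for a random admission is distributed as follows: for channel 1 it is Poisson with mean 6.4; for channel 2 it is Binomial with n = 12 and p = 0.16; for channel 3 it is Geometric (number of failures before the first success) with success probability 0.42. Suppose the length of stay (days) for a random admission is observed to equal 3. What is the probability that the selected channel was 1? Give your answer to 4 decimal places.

Likelihoods P(X=3 | ·): 1: 0.0725945; 2: 0.187627; 3: 0.081947.
Posterior ∝ prior × likelihood. Numerator for 1: 0.4·0.0725945 = 0.0290378.
Normalizing constant: 0.4·0.0725945 + 0.4·0.187627 + 0.2·0.081947 = 0.120478.
P(1 | observation) = 0.0290378 / 0.120478 = 0.241021.

0.2410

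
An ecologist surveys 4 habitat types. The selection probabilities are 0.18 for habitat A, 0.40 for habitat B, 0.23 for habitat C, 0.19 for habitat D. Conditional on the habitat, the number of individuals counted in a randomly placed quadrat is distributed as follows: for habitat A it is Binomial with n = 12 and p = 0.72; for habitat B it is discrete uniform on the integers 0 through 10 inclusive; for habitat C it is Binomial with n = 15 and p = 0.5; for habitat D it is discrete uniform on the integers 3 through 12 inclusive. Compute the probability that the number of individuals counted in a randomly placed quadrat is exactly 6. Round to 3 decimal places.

Conditional on each habitat, P(X = 6): A: 0.0620319; B: 0.0909091; C: 0.15274; D: 0.1.
By total probability, P(X = 6) = 0.18·0.0620319 + 0.4·0.0909091 + 0.23·0.15274 + 0.19·0.1 = 0.10166.

0.102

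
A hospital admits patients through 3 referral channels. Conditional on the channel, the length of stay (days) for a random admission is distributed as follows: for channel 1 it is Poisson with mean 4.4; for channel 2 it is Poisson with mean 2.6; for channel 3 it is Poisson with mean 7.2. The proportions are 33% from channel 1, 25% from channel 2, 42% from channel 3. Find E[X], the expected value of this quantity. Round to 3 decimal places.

5.126

Component means — 1: 4.4; 2: 2.6; 3: 7.2.
E[X] = 0.33·4.4 + 0.25·2.6 + 0.42·7.2 = 5.126.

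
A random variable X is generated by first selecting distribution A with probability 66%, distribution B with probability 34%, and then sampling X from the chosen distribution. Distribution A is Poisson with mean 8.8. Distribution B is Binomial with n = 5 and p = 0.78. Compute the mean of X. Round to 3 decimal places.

Component means — A: 8.8; B: 3.9.
E[X] = 0.66·8.8 + 0.34·3.9 = 7.134.

7.134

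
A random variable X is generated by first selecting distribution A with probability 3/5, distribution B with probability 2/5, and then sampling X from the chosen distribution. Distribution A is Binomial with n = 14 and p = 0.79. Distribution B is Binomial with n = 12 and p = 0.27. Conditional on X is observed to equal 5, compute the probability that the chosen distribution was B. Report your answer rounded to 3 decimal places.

0.994

Likelihoods P(X=5 | ·): A: 0.000489298; B: 0.125546.
Posterior ∝ prior × likelihood. Numerator for B: 0.4·0.125546 = 0.0502185.
Normalizing constant: 0.6·0.000489298 + 0.4·0.125546 = 0.0505121.
P(B | observation) = 0.0502185 / 0.0505121 = 0.994188.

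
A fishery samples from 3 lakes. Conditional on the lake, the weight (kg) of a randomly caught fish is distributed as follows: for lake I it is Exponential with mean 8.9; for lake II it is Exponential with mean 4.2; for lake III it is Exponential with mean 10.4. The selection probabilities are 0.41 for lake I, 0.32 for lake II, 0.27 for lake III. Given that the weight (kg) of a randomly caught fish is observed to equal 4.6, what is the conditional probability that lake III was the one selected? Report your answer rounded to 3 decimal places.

0.240

Likelihoods f(4.6 | ·): I: 0.0670105; II: 0.0796333; III: 0.0617838.
Posterior ∝ prior × likelihood. Numerator for III: 0.27·0.0617838 = 0.0166816.
Normalizing constant: 0.41·0.0670105 + 0.32·0.0796333 + 0.27·0.0617838 = 0.0696386.
P(III | observation) = 0.0166816 / 0.0696386 = 0.239546.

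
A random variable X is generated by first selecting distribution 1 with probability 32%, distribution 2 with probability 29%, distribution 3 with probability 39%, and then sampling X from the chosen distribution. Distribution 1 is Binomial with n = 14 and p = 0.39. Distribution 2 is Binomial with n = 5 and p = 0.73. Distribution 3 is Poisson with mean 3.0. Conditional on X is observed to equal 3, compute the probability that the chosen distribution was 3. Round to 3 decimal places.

Likelihoods P(X=3 | ·): 1: 0.0939558; 2: 0.283593; 3: 0.224042.
Posterior ∝ prior × likelihood. Numerator for 3: 0.39·0.224042 = 0.0873763.
Normalizing constant: 0.32·0.0939558 + 0.29·0.283593 + 0.39·0.224042 = 0.199684.
P(3 | observation) = 0.0873763 / 0.199684 = 0.437572.

0.438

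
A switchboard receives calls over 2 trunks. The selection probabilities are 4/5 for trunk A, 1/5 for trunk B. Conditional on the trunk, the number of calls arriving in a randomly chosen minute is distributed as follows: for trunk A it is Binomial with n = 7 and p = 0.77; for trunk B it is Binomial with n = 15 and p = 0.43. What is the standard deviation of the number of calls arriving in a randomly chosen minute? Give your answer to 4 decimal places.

1.3809

Per component, A: μ=5.39, E[X²]=30.2918; B: μ=6.45, E[X²]=45.279.
E[X] = 0.8·5.39 + 0.2·6.45 = 5.602.
E[X²] = 0.8·30.2918 + 0.2·45.279 = 33.2892.
Var(X) = E[X²] − (E[X])² = 33.2892 − 31.3824 = 1.90684.
SD(X) = √1.90684 = 1.38088.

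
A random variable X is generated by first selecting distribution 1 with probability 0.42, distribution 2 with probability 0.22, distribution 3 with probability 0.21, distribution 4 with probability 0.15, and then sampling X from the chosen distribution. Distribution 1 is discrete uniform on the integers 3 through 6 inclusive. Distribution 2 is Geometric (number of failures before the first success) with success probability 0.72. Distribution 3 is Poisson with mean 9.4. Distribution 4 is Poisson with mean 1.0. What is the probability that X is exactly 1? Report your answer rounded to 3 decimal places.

0.100

Conditional on each component, P(X = 1): 1: 0; 2: 0.2016; 3: 0.000777606; 4: 0.367879.
By total probability, P(X = 1) = 0.42·0 + 0.22·0.2016 + 0.21·0.000777606 + 0.15·0.367879 = 0.0996972.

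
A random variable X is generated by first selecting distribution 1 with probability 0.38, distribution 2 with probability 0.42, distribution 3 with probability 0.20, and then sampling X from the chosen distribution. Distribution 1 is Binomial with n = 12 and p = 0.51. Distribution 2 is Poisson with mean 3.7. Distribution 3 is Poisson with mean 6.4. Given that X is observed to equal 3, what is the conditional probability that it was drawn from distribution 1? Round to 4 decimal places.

0.1502

Likelihoods P(X=3 | ·): 1: 0.0475224; 2: 0.20872; 3: 0.0725945.
Posterior ∝ prior × likelihood. Numerator for 1: 0.38·0.0475224 = 0.0180585.
Normalizing constant: 0.38·0.0475224 + 0.42·0.20872 + 0.2·0.0725945 = 0.12024.
P(1 | observation) = 0.0180585 / 0.12024 = 0.150187.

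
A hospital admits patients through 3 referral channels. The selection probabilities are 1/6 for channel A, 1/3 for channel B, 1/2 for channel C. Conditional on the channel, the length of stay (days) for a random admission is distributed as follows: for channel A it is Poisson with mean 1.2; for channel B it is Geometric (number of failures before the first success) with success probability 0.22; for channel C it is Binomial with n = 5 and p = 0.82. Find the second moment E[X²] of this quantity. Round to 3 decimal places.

For each component E[X²] = Var + (mean)², giving A: 2.64; B: 28.686; C: 17.548.
Overall E[X²] = 0.166667·2.64 + 0.333333·28.686 + 0.5·17.548 = 18.776.

18.776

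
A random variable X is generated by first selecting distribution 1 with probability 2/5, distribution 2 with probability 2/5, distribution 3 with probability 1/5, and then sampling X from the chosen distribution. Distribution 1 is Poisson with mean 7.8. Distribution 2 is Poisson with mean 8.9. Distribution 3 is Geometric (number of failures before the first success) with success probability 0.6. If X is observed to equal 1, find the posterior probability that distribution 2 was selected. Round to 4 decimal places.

Likelihoods P(X=1 | ·): 1: 0.00319593; 2: 0.00121386; 3: 0.24.
Posterior ∝ prior × likelihood. Numerator for 2: 0.4·0.00121386 = 0.000485545.
Normalizing constant: 0.4·0.00319593 + 0.4·0.00121386 + 0.2·0.24 = 0.0497639.
P(2 | observation) = 0.000485545 / 0.0497639 = 0.00975696.

0.0098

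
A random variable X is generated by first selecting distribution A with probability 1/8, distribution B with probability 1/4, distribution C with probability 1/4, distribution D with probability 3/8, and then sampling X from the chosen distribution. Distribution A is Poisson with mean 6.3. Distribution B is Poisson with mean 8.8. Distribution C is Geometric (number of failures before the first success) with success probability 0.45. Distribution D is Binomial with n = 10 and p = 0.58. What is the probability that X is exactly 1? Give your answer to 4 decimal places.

0.0645

Conditional on each component, P(X = 1): A: 0.0115687; B: 0.00132645; C: 0.2475; D: 0.00235869.
By total probability, P(X = 1) = 0.125·0.0115687 + 0.25·0.00132645 + 0.25·0.2475 + 0.375·0.00235869 = 0.0645372.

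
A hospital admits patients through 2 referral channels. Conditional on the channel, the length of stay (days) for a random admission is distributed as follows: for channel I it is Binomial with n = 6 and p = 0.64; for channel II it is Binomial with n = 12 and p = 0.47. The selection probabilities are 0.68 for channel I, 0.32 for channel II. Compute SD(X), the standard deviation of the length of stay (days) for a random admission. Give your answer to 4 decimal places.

Per component, I: μ=3.84, E[X²]=16.128; II: μ=5.64, E[X²]=34.7988.
E[X] = 0.68·3.84 + 0.32·5.64 = 4.416.
E[X²] = 0.68·16.128 + 0.32·34.7988 = 22.1027.
Var(X) = E[X²] − (E[X])² = 22.1027 − 19.5011 = 2.6016.
SD(X) = √2.6016 = 1.61295.

1.6129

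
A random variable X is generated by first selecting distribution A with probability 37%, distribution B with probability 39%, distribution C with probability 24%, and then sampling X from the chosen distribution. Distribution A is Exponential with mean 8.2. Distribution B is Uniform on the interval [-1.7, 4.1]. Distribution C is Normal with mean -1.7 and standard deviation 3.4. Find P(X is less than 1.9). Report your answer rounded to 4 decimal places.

Conditional on each component, P(X < 1.9): A: 0.206822; B: 0.62069; C: 0.85516.
By total probability, P(X < 1.9) = 0.37·0.206822 + 0.39·0.62069 + 0.24·0.85516 = 0.523831.

0.5238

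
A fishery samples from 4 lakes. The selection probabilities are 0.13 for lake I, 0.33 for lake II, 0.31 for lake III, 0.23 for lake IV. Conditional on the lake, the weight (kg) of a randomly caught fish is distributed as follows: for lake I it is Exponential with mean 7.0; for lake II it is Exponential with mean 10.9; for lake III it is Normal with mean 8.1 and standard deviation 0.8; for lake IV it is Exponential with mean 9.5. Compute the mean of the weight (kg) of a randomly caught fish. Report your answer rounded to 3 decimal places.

9.203

Component means — I: 7; II: 10.9; III: 8.1; IV: 9.5.
E[X] = 0.13·7 + 0.33·10.9 + 0.31·8.1 + 0.23·9.5 = 9.203.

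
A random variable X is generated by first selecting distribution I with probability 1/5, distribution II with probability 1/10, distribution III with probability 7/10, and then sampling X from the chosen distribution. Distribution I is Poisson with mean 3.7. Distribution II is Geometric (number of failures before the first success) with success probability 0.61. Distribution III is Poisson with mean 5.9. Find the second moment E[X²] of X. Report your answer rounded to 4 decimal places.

For each component E[X²] = Var + (mean)², giving I: 17.39; II: 1.45687; III: 40.71.
Overall E[X²] = 0.2·17.39 + 0.1·1.45687 + 0.7·40.71 = 32.1207.

32.1207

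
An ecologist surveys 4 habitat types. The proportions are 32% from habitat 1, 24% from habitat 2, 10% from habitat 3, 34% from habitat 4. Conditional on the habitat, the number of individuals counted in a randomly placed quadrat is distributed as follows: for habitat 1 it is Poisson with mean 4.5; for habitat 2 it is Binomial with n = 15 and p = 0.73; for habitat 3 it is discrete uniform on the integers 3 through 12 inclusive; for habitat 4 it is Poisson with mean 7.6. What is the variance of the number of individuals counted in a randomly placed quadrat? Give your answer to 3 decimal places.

11.289

Per component, 1: μ=4.5, E[X²]=24.75; 2: μ=10.95, E[X²]=122.859; 3: μ=7.5, E[X²]=64.5; 4: μ=7.6, E[X²]=65.36.
E[X] = 0.32·4.5 + 0.24·10.95 + 0.1·7.5 + 0.34·7.6 = 7.402.
E[X²] = 0.32·24.75 + 0.24·122.859 + 0.1·64.5 + 0.34·65.36 = 66.0786.
Var(X) = E[X²] − (E[X])² = 66.0786 − 54.7896 = 11.289.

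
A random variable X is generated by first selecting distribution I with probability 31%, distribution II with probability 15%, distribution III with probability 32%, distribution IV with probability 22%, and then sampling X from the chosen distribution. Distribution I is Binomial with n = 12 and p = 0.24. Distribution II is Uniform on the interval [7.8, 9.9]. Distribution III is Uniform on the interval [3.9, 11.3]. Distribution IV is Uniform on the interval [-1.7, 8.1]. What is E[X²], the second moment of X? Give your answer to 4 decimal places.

For each component E[X²] = Var + (mean)², giving I: 10.4832; II: 78.69; III: 62.3233; IV: 18.2433.
Overall E[X²] = 0.31·10.4832 + 0.15·78.69 + 0.32·62.3233 + 0.22·18.2433 = 39.0103.

39.0103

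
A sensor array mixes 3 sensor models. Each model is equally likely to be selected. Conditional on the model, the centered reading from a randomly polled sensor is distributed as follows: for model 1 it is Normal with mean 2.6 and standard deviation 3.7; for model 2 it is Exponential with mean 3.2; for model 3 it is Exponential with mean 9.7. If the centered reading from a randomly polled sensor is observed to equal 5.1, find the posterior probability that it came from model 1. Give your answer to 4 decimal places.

Likelihoods f(5.1 | ·): 1: 0.0858168; 2: 0.0634882; 3: 0.060938.
Posterior ∝ prior × likelihood. Numerator for 1: 0.333333·0.0858168 = 0.0286056.
Normalizing constant: 0.333333·0.0858168 + 0.333333·0.0634882 + 0.333333·0.060938 = 0.070081.
P(1 | observation) = 0.0286056 / 0.070081 = 0.408179.

0.4082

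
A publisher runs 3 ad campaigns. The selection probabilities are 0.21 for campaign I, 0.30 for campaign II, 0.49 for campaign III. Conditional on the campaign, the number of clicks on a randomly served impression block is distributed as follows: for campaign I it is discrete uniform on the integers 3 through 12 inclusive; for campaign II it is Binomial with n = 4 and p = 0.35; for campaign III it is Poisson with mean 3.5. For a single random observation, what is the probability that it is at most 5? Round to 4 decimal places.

0.7832

Conditional on each campaign, P(X ≤ 5): I: 0.3; II: 1; III: 0.857614.
By total probability, P(X ≤ 5) = 0.21·0.3 + 0.3·1 + 0.49·0.857614 = 0.783231.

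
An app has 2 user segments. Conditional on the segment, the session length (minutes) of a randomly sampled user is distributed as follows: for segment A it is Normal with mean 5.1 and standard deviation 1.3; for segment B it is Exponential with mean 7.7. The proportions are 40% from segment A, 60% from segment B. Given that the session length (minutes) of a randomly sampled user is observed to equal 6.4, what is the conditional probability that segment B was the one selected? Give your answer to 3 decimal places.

Likelihoods f(6.4 | ·): A: 0.186131; B: 0.0565636.
Posterior ∝ prior × likelihood. Numerator for B: 0.6·0.0565636 = 0.0339382.
Normalizing constant: 0.4·0.186131 + 0.6·0.0565636 = 0.108391.
P(B | observation) = 0.0339382 / 0.108391 = 0.31311.

0.313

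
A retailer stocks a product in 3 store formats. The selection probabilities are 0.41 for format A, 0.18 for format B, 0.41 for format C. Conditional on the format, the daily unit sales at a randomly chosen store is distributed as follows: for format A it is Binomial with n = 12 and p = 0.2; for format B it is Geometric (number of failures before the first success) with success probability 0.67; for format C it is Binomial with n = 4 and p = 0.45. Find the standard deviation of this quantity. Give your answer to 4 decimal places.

1.3344

Per component, A: μ=2.4, E[X²]=7.68; B: μ=0.492537, E[X²]=0.977723; C: μ=1.8, E[X²]=4.23.
E[X] = 0.41·2.4 + 0.18·0.492537 + 0.41·1.8 = 1.81066.
E[X²] = 0.41·7.68 + 0.18·0.977723 + 0.41·4.23 = 5.05909.
Var(X) = E[X²] − (E[X])² = 5.05909 − 3.27848 = 1.78061.
SD(X) = √1.78061 = 1.3344.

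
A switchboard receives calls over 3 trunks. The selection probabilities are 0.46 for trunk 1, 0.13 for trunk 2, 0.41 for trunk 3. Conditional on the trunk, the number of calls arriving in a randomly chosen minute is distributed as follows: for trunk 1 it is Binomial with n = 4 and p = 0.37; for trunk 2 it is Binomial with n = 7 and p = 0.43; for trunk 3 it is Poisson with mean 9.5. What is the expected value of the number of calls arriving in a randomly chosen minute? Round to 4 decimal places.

Component means — 1: 1.48; 2: 3.01; 3: 9.5.
E[X] = 0.46·1.48 + 0.13·3.01 + 0.41·9.5 = 4.9671.

4.9671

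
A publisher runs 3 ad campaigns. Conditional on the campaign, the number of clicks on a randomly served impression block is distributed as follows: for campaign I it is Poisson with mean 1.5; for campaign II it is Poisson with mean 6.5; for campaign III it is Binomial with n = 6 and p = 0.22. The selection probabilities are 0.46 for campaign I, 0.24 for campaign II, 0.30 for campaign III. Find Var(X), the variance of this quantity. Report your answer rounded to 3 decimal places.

Per component, I: μ=1.5, E[X²]=3.75; II: μ=6.5, E[X²]=48.75; III: μ=1.32, E[X²]=2.772.
E[X] = 0.46·1.5 + 0.24·6.5 + 0.3·1.32 = 2.646.
E[X²] = 0.46·3.75 + 0.24·48.75 + 0.3·2.772 = 14.2566.
Var(X) = E[X²] − (E[X])² = 14.2566 − 7.00132 = 7.25528.

7.255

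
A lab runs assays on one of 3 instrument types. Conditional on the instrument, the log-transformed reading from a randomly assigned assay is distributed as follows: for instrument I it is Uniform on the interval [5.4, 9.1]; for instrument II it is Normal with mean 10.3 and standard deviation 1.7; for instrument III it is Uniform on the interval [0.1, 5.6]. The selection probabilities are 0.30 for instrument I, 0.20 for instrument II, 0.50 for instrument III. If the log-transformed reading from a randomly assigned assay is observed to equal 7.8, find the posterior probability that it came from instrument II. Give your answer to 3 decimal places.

0.164

Likelihoods f(7.8 | ·): I: 0.27027; II: 0.0795888; III: 0.
Posterior ∝ prior × likelihood. Numerator for II: 0.2·0.0795888 = 0.0159178.
Normalizing constant: 0.3·0.27027 + 0.2·0.0795888 + 0.5·0 = 0.0969988.
P(II | observation) = 0.0159178 / 0.0969988 = 0.164103.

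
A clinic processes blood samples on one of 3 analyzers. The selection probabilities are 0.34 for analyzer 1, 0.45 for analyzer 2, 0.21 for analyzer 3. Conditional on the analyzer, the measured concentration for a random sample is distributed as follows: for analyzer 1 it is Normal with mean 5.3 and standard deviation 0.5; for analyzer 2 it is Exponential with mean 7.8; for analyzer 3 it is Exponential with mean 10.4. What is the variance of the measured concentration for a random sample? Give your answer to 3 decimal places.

Per component, 1: μ=5.3, E[X²]=28.34; 2: μ=7.8, E[X²]=121.68; 3: μ=10.4, E[X²]=216.32.
E[X] = 0.34·5.3 + 0.45·7.8 + 0.21·10.4 = 7.496.
E[X²] = 0.34·28.34 + 0.45·121.68 + 0.21·216.32 = 109.819.
Var(X) = E[X²] − (E[X])² = 109.819 − 56.19 = 53.6288.

53.629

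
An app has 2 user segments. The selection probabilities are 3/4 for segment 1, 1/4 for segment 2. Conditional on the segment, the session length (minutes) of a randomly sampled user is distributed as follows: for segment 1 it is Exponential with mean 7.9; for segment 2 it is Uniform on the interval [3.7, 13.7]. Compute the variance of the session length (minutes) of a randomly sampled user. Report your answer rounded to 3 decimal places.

Per component, 1: μ=7.9, E[X²]=124.82; 2: μ=8.7, E[X²]=84.0233.
E[X] = 0.75·7.9 + 0.25·8.7 = 8.1.
E[X²] = 0.75·124.82 + 0.25·84.0233 = 114.621.
Var(X) = E[X²] − (E[X])² = 114.621 − 65.61 = 49.0108.

49.011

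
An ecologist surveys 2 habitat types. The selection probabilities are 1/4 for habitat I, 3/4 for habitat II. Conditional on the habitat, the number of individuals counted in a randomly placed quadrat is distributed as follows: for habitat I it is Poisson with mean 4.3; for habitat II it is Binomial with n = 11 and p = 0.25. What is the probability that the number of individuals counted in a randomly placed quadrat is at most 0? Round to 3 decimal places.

0.035

Conditional on each habitat, P(X ≤ 0): I: 0.0135686; II: 0.0422351.
By total probability, P(X ≤ 0) = 0.25·0.0135686 + 0.75·0.0422351 = 0.0350685.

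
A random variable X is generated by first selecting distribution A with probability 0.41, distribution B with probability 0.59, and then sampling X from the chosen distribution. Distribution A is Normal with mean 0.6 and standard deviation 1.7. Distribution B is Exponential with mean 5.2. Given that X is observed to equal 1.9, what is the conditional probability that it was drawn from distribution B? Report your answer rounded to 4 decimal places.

0.5230

Likelihoods f(1.9 | ·): A: 0.175178; B: 0.133448.
Posterior ∝ prior × likelihood. Numerator for B: 0.59·0.133448 = 0.0787343.
Normalizing constant: 0.41·0.175178 + 0.59·0.133448 = 0.150557.
P(B | observation) = 0.0787343 / 0.150557 = 0.522953.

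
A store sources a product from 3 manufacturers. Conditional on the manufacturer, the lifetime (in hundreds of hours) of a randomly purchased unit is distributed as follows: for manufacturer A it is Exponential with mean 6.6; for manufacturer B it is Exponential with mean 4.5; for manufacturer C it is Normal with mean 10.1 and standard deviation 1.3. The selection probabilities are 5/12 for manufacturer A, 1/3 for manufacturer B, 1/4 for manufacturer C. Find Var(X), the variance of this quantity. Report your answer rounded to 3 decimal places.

Per component, A: μ=6.6, E[X²]=87.12; B: μ=4.5, E[X²]=40.5; C: μ=10.1, E[X²]=103.7.
E[X] = 0.416667·6.6 + 0.333333·4.5 + 0.25·10.1 = 6.775.
E[X²] = 0.416667·87.12 + 0.333333·40.5 + 0.25·103.7 = 75.725.
Var(X) = E[X²] − (E[X])² = 75.725 − 45.9006 = 29.8244.

29.824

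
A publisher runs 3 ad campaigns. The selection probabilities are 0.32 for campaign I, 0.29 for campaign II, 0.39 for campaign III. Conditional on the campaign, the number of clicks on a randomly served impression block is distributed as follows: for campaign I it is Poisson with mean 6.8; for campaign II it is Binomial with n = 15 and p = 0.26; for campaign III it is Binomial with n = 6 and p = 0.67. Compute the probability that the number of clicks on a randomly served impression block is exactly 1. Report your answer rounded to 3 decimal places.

0.025

Conditional on each campaign, P(X = 1): I: 0.00757367; II: 0.0575849; III: 0.0157324.
By total probability, P(X = 1) = 0.32·0.00757367 + 0.29·0.0575849 + 0.39·0.0157324 = 0.0252588.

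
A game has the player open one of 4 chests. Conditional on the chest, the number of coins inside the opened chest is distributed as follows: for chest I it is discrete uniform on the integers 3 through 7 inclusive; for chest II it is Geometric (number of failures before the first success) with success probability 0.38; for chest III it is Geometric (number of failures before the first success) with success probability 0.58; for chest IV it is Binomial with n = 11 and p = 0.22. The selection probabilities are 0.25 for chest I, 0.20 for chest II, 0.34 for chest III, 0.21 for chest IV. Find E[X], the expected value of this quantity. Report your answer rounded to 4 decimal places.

2.3307

Component means — I: 5; II: 1.63158; III: 0.724138; IV: 2.42.
E[X] = 0.25·5 + 0.2·1.63158 + 0.34·0.724138 + 0.21·2.42 = 2.33072.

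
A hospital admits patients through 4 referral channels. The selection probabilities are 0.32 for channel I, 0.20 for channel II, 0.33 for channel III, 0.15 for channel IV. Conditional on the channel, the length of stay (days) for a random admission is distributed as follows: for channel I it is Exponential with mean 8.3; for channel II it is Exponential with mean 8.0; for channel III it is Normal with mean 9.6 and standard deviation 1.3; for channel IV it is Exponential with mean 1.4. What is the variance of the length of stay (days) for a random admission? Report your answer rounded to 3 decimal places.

Per component, I: μ=8.3, E[X²]=137.78; II: μ=8, E[X²]=128; III: μ=9.6, E[X²]=93.85; IV: μ=1.4, E[X²]=3.92.
E[X] = 0.32·8.3 + 0.2·8 + 0.33·9.6 + 0.15·1.4 = 7.634.
E[X²] = 0.32·137.78 + 0.2·128 + 0.33·93.85 + 0.15·3.92 = 101.248.
Var(X) = E[X²] − (E[X])² = 101.248 − 58.278 = 42.9701.

42.970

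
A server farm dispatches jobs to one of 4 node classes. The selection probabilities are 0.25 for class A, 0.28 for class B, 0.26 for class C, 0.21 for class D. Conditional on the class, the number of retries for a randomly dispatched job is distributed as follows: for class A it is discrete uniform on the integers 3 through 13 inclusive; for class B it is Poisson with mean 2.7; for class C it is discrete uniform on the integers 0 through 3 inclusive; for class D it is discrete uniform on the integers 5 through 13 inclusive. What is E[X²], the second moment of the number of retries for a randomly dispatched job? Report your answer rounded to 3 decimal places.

For each component E[X²] = Var + (mean)², giving A: 74; B: 9.99; C: 3.5; D: 87.6667.
Overall E[X²] = 0.25·74 + 0.28·9.99 + 0.26·3.5 + 0.21·87.6667 = 40.6172.

40.617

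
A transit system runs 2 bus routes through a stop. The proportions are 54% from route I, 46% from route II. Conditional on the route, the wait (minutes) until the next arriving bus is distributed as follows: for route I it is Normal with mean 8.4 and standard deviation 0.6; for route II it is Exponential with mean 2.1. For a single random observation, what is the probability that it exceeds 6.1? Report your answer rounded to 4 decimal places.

Conditional on each route, P(X > 6.1): I: 0.999937; II: 0.0547618.
By total probability, P(X > 6.1) = 0.54·0.999937 + 0.46·0.0547618 = 0.565156.

0.5652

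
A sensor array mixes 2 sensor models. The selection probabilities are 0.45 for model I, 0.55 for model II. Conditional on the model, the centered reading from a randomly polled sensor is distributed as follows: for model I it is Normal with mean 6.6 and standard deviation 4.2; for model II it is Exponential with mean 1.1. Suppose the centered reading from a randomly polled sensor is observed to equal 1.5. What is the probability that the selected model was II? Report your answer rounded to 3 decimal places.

Likelihoods f(1.5 | ·): I: 0.0454443; II: 0.232481.
Posterior ∝ prior × likelihood. Numerator for II: 0.55·0.232481 = 0.127865.
Normalizing constant: 0.45·0.0454443 + 0.55·0.232481 = 0.148315.
P(II | observation) = 0.127865 / 0.148315 = 0.862118.

0.862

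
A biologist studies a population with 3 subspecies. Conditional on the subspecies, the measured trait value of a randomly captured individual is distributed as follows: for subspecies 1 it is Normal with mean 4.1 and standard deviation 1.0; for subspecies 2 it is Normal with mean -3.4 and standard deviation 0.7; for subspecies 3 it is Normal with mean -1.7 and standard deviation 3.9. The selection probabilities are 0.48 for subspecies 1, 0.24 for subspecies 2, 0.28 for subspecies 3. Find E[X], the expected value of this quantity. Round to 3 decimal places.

Component means — 1: 4.1; 2: -3.4; 3: -1.7.
E[X] = 0.48·4.1 + 0.24·-3.4 + 0.28·-1.7 = 0.676.

0.676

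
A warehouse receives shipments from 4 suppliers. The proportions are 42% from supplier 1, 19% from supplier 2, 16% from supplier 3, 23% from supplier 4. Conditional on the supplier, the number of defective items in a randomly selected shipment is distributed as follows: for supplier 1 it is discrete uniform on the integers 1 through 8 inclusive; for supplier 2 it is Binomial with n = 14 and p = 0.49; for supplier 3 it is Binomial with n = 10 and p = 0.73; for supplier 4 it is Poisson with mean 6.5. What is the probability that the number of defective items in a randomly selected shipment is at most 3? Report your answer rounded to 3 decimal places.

Conditional on each supplier, P(X ≤ 3): 1: 0.375; 2: 0.0339282; 3: 0.00561811; 4: 0.11185.
By total probability, P(X ≤ 3) = 0.42·0.375 + 0.19·0.0339282 + 0.16·0.00561811 + 0.23·0.11185 = 0.190571.

0.191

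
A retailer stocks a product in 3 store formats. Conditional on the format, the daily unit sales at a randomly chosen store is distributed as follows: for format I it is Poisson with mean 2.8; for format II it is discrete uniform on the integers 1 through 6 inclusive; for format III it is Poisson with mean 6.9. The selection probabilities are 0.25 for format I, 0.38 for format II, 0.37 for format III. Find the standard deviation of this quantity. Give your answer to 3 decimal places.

2.755

Per component, I: μ=2.8, E[X²]=10.64; II: μ=3.5, E[X²]=15.1667; III: μ=6.9, E[X²]=54.51.
E[X] = 0.25·2.8 + 0.38·3.5 + 0.37·6.9 = 4.583.
E[X²] = 0.25·10.64 + 0.38·15.1667 + 0.37·54.51 = 28.592.
Var(X) = E[X²] − (E[X])² = 28.592 − 21.0039 = 7.58814.
SD(X) = √7.58814 = 2.75466.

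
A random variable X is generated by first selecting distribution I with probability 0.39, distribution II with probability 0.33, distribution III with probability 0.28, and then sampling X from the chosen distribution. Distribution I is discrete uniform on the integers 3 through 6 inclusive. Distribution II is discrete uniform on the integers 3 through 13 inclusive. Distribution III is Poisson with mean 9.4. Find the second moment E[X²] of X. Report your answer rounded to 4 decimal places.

60.1778

For each component E[X²] = Var + (mean)², giving I: 21.5; II: 74; III: 97.76.
Overall E[X²] = 0.39·21.5 + 0.33·74 + 0.28·97.76 = 60.1778.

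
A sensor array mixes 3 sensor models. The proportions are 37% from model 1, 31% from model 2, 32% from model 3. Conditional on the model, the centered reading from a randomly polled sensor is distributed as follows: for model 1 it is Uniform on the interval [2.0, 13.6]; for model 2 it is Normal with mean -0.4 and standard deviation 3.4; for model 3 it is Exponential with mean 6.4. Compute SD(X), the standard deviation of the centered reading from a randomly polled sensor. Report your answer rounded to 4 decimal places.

5.7768

Per component, 1: μ=7.8, E[X²]=72.0533; 2: μ=-0.4, E[X²]=11.72; 3: μ=6.4, E[X²]=81.92.
E[X] = 0.37·7.8 + 0.31·-0.4 + 0.32·6.4 = 4.81.
E[X²] = 0.37·72.0533 + 0.31·11.72 + 0.32·81.92 = 56.5073.
Var(X) = E[X²] − (E[X])² = 56.5073 − 23.1361 = 33.3712.
SD(X) = √33.3712 = 5.77678.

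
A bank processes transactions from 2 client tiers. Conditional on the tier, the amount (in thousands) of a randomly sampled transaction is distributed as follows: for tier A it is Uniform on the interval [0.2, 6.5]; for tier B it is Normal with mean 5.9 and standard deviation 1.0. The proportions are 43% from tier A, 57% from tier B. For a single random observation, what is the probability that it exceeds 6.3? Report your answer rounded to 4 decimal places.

0.2101

Conditional on each tier, P(X > 6.3): A: 0.031746; B: 0.344578.
By total probability, P(X > 6.3) = 0.43·0.031746 + 0.57·0.344578 = 0.21006.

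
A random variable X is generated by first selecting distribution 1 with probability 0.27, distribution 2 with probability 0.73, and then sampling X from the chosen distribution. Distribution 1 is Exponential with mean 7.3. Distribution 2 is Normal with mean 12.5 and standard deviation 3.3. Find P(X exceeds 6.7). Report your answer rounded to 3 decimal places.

0.809

Conditional on each component, P(X > 6.7): 1: 0.399393; 2: 0.96059.
By total probability, P(X > 6.7) = 0.27·0.399393 + 0.73·0.96059 = 0.809067.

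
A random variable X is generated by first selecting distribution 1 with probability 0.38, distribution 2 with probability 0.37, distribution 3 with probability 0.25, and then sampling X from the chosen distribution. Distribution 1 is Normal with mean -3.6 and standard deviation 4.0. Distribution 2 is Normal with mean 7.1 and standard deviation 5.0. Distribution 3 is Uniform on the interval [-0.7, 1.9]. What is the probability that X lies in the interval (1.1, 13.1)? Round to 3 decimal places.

0.407

Conditional on each component, P(1.1 < X < 13.1): 1: 0.119982; 2: 0.769861; 3: 0.307692.
By total probability, P(1.1 < X < 13.1) = 0.38·0.119982 + 0.37·0.769861 + 0.25·0.307692 = 0.407365.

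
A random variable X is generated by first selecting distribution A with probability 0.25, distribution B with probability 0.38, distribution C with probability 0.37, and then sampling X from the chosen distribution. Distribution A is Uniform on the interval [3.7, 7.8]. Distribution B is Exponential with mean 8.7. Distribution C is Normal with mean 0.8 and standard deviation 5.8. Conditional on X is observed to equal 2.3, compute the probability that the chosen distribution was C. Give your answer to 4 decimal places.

0.4233

Likelihoods f(2.3 | ·): A: 0; B: 0.0882404; C: 0.0665209.
Posterior ∝ prior × likelihood. Numerator for C: 0.37·0.0665209 = 0.0246127.
Normalizing constant: 0.25·0 + 0.38·0.0882404 + 0.37·0.0665209 = 0.0581441.
P(C | observation) = 0.0246127 / 0.0581441 = 0.423306.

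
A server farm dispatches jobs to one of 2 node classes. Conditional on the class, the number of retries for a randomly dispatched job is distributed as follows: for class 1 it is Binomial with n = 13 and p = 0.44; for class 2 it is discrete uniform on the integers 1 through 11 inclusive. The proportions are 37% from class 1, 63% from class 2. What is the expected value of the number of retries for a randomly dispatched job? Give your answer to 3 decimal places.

Component means — 1: 5.72; 2: 6.
E[X] = 0.37·5.72 + 0.63·6 = 5.8964.

5.896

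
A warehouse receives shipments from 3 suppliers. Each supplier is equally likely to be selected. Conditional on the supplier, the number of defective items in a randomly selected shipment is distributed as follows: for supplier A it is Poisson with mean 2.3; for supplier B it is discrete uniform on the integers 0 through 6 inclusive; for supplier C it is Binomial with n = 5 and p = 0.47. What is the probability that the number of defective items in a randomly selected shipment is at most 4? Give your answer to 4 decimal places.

0.8692

Conditional on each supplier, P(X ≤ 4): A: 0.916249; B: 0.714286; C: 0.977065.
By total probability, P(X ≤ 4) = 0.333333·0.916249 + 0.333333·0.714286 + 0.333333·0.977065 = 0.8692.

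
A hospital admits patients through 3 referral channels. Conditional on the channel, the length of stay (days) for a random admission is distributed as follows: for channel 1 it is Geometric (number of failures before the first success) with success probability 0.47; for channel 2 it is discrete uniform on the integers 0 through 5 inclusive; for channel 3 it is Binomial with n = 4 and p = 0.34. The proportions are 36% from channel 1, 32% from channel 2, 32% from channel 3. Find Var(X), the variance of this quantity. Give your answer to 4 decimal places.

Per component, 1: μ=1.12766, E[X²]=3.67089; 2: μ=2.5, E[X²]=9.16667; 3: μ=1.36, E[X²]=2.7472.
E[X] = 0.36·1.12766 + 0.32·2.5 + 0.32·1.36 = 1.64116.
E[X²] = 0.36·3.67089 + 0.32·9.16667 + 0.32·2.7472 = 5.13396.
Var(X) = E[X²] − (E[X])² = 5.13396 − 2.6934 = 2.44056.

2.4406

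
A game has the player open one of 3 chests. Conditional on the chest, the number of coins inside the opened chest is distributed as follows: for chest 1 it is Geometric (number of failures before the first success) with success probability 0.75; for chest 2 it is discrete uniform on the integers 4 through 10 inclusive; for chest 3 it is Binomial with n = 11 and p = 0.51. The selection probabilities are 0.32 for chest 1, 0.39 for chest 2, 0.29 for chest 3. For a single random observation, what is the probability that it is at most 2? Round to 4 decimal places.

0.3232

Conditional on each chest, P(X ≤ 2): 1: 0.984375; 2: 0; 3: 0.0281626.
By total probability, P(X ≤ 2) = 0.32·0.984375 + 0.39·0 + 0.29·0.0281626 = 0.323167.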